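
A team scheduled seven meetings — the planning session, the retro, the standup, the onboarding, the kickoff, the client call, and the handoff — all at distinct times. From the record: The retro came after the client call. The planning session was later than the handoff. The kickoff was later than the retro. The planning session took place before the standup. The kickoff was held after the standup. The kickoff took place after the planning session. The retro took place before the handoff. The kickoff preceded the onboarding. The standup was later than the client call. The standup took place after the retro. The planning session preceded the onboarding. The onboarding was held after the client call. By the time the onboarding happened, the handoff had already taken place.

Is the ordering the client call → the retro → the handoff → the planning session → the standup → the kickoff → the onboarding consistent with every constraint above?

yes

Check each stated constraint against the proposed order — e.g. the handoff is ahead of the onboarding; the client call is ahead of the onboarding. Every pair is in the required order; nothing is violated.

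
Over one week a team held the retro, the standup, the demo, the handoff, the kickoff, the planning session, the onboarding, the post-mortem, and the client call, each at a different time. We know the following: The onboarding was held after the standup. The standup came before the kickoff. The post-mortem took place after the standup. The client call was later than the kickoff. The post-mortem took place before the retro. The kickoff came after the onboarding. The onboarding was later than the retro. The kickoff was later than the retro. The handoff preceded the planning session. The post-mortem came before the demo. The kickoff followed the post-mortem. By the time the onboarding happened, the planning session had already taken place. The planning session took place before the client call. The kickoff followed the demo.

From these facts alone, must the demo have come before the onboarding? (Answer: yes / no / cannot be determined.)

No chain of stated constraints runs from the demo to the onboarding, and none runs from the onboarding to the demo either.
So the relative order of the demo and the onboarding is not fixed by the given facts.

cannot be determined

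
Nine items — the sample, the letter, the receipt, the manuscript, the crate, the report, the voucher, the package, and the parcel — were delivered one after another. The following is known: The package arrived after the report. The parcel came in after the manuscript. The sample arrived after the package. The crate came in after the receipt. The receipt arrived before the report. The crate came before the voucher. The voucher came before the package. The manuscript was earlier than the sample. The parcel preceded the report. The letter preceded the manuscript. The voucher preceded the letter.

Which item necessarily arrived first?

the receipt

The receipt has a chain of constraints placing it before every other item, so the receipt must be first.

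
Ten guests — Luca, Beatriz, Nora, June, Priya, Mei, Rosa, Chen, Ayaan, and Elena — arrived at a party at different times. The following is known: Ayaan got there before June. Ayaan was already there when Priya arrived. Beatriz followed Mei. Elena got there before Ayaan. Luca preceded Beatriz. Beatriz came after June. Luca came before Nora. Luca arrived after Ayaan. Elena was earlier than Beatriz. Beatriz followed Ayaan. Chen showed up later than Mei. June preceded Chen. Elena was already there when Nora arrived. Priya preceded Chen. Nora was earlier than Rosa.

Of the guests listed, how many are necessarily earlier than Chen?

5

Directly stated before Chen: June, Mei, and Priya.
Ayaan reaches Chen via Ayaan → Priya → Chen.
Elena reaches Chen via Elena → Ayaan → Priya → Chen.
No chain forces Beatriz (or any of the others) ahead of Chen.
That's Ayaan, Elena, June, Mei, and Priya — 5 in all.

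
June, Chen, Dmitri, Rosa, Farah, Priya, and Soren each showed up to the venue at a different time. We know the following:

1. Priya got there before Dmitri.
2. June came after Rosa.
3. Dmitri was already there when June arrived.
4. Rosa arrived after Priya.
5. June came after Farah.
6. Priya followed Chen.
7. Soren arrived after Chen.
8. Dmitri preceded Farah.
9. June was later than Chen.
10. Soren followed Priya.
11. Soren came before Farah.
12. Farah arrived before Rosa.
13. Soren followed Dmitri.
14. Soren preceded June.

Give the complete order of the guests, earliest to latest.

The constraints fix every adjacent pair, so only one ordering works:
Chen → Priya → Dmitri → Soren → Farah → Rosa → June.

Chen, Priya, Dmitri, Soren, Farah, Rosa, June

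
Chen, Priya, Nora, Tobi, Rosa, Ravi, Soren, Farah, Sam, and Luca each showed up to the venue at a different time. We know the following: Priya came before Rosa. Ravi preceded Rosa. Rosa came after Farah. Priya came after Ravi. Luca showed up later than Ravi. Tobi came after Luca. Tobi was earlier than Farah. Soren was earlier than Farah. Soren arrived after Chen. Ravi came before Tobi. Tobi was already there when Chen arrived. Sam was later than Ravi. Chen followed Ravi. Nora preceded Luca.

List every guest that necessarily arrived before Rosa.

Chen, Farah, Luca, Nora, Priya, Ravi, Soren, Tobi

Directly stated before Rosa: Farah, Priya, and Ravi.
Chen reaches Rosa via Chen → Soren → Farah → Rosa.
Luca reaches Rosa via Luca → Tobi → Farah → Rosa.
Nora reaches Rosa via Nora → Luca → Tobi → Farah → Rosa.
Likewise Soren and Tobi each reach Rosa by chaining the stated constraints.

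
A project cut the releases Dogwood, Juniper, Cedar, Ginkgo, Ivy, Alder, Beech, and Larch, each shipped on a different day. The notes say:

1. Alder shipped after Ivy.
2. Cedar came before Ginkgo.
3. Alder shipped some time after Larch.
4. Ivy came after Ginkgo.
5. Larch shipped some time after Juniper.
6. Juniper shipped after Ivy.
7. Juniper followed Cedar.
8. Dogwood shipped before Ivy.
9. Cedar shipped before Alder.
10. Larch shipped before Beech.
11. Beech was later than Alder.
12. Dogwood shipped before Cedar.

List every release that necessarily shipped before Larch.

Directly stated before Larch: Juniper.
Cedar reaches Larch via Cedar → Juniper → Larch.
Dogwood reaches Larch via Dogwood → Cedar → Juniper → Larch.
Ginkgo reaches Larch via Ginkgo → Ivy → Juniper → Larch.
Likewise Ivy reaches Larch by chaining the stated constraints.
No chain forces Beech (or any of the others) ahead of Larch.

Cedar, Dogwood, Ginkgo, Ivy, Juniper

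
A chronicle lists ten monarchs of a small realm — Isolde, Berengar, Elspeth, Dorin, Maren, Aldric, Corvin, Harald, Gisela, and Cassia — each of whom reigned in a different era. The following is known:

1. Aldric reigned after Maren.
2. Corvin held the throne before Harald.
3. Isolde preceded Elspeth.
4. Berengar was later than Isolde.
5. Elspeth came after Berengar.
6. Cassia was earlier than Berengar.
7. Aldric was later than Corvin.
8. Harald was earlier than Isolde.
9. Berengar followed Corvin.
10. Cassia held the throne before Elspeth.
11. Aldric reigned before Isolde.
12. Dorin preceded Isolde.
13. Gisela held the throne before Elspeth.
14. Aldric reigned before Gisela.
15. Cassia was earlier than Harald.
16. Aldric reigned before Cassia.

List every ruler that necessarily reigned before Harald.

Directly stated before Harald: Cassia and Corvin.
Aldric reaches Harald via Aldric → Cassia → Harald.
Maren reaches Harald via Maren → Aldric → Cassia → Harald.
No chain forces Gisela (or any of the others) ahead of Harald.

Aldric, Cassia, Corvin, Maren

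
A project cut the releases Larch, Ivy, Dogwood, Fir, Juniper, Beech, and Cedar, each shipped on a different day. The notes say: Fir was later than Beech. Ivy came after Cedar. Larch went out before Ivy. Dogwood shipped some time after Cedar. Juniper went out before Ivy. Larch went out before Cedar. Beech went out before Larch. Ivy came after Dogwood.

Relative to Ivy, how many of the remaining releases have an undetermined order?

Forced before Ivy: Beech, Cedar, Dogwood, Juniper, and Larch.
That leaves Fir with no forced order relative to Ivy — 1.

1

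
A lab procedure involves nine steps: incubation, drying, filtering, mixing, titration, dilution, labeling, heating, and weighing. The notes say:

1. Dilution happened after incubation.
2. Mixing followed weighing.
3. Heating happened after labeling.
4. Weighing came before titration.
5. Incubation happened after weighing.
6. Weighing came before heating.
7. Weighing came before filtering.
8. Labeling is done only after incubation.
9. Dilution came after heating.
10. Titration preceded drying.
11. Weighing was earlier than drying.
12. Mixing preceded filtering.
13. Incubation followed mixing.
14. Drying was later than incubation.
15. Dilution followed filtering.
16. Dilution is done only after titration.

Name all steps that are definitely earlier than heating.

Directly stated before heating: labeling and weighing.
Incubation reaches heating via incubation → labeling → heating.
Mixing reaches heating via mixing → incubation → labeling → heating.

incubation, labeling, mixing, weighing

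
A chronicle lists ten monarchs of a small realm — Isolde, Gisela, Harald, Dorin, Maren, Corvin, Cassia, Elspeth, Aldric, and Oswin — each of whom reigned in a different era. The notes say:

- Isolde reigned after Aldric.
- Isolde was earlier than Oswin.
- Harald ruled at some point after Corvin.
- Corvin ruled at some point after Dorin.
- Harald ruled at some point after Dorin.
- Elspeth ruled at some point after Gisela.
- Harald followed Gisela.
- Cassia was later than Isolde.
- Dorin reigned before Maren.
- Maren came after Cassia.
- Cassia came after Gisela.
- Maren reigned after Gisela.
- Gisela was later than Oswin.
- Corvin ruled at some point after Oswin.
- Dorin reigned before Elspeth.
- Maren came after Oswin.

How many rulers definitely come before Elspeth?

Directly stated before Elspeth: Dorin and Gisela.
Aldric reaches Elspeth via Aldric → Isolde → Oswin → Gisela → Elspeth.
Isolde reaches Elspeth via Isolde → Oswin → Gisela → Elspeth.
Oswin reaches Elspeth via Oswin → Gisela → Elspeth.
No chain forces Maren (or any of the others) ahead of Elspeth.
That's Aldric, Dorin, Gisela, Isolde, and Oswin — 5 in all.

5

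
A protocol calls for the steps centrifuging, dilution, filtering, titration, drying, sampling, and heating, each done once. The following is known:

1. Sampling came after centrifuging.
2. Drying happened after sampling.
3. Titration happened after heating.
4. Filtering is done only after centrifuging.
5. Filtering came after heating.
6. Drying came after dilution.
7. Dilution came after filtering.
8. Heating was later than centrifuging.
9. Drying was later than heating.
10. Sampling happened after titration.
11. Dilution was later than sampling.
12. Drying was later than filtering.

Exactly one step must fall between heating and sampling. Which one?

Tracing the constraints gives heating → titration → sampling, so titration sits after heating and before sampling.
No other step is forced both after heating and before sampling.

titration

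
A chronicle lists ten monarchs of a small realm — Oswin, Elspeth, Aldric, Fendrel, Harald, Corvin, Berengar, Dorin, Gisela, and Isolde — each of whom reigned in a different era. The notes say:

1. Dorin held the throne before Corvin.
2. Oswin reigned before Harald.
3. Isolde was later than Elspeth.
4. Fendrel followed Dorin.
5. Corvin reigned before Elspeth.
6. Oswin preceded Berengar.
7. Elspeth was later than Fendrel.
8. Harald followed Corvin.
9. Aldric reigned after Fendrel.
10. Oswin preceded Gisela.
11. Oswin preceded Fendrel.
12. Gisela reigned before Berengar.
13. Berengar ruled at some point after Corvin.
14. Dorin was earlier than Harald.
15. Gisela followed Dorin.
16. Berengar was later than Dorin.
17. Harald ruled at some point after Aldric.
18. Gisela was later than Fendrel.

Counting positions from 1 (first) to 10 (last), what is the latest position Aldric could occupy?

Aldric must come before Harald — 1 ruler forced after them.
Everything else can be placed before Aldric in some valid order, so Aldric can sit as late as position 10 − 1 = 9.

9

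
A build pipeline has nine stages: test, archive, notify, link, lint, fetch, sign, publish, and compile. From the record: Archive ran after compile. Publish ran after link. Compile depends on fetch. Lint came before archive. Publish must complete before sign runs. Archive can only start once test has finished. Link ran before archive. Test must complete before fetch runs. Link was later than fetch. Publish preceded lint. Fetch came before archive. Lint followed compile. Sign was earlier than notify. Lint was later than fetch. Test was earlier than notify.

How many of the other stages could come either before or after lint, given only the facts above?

2

Forced before lint: compile, fetch, link, publish, and test; forced after lint: archive.
That leaves notify and sign with no forced order relative to lint — 2.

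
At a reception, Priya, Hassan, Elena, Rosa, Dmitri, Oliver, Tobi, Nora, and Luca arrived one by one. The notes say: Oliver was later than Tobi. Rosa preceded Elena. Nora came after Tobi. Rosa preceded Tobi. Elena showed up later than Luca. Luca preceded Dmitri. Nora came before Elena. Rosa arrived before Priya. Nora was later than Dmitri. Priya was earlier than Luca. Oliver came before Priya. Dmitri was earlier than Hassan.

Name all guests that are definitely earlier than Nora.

Dmitri, Luca, Oliver, Priya, Rosa, Tobi

Directly stated before Nora: Dmitri and Tobi.
Luca reaches Nora via Luca → Dmitri → Nora.
Oliver reaches Nora via Oliver → Priya → Luca → Dmitri → Nora.
Priya reaches Nora via Priya → Luca → Dmitri → Nora.
Likewise Rosa reaches Nora by chaining the stated constraints.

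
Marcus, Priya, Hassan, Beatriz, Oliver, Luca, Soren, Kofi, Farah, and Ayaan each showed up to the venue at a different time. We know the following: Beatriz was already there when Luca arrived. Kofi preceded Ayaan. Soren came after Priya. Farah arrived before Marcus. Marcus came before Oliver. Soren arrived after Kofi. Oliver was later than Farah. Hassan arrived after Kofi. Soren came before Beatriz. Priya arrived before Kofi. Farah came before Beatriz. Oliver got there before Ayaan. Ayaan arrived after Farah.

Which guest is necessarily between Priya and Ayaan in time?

Kofi

Tracing the constraints gives Priya → Kofi → Ayaan, so Kofi sits after Priya and before Ayaan.
No other guest is forced both after Priya and before Ayaan.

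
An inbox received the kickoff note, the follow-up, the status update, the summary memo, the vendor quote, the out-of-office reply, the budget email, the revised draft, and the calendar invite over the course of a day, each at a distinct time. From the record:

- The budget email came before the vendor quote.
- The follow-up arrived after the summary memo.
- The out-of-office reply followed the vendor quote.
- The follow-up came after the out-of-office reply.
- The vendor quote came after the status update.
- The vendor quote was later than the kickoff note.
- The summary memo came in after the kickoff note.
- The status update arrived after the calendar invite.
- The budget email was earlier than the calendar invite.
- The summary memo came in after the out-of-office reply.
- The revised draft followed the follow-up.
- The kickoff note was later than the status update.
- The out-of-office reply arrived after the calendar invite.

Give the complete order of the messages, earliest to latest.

The constraints fix every adjacent pair, so only one ordering works:
the budget email → the calendar invite → the status update → the kickoff note → the vendor quote → the out-of-office reply → the summary memo → the follow-up → the revised draft.

the budget email, the calendar invite, the status update, the kickoff note, the vendor quote, the out-of-office reply, the summary memo, the follow-up, the revised draft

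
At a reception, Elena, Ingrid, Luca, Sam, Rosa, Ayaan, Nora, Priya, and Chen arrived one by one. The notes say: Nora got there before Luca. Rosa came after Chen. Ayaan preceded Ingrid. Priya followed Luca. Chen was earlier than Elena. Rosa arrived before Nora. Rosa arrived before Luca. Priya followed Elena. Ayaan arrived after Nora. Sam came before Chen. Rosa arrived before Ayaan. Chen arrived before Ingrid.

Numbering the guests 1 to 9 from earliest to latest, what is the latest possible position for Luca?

8

Luca must come before Priya — 1 guest forced after them.
Everything else can be placed before Luca in some valid order, so Luca can sit as late as position 9 − 1 = 8.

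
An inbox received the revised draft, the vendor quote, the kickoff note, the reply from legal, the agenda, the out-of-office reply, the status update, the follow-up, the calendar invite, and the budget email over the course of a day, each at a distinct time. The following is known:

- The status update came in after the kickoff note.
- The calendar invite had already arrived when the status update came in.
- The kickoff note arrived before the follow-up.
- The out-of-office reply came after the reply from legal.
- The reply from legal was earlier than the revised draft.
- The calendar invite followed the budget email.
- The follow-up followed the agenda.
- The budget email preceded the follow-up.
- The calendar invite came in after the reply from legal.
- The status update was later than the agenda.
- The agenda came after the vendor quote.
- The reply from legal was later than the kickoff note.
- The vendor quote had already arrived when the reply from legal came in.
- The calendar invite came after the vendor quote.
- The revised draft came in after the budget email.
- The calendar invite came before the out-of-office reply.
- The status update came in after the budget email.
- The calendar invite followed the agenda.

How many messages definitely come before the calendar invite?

5

Directly stated before the calendar invite: the agenda, the budget email, the reply from legal, and the vendor quote.
The kickoff note reaches the calendar invite via the kickoff note → the reply from legal → the calendar invite.
No chain forces the out-of-office reply (or any of the others) ahead of the calendar invite.
That's the agenda, the budget email, the kickoff note, the reply from legal, and the vendor quote — 5 in all.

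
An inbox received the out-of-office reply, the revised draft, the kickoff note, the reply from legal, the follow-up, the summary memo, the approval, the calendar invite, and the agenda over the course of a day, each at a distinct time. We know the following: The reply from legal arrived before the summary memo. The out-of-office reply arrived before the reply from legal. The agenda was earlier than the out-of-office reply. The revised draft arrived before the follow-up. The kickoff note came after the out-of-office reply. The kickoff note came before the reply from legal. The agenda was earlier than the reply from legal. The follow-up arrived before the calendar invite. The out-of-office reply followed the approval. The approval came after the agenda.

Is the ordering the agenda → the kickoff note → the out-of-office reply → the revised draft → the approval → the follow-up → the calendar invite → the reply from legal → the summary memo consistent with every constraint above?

The constraints require the out-of-office reply before the kickoff note, but in the proposed sequence the kickoff note appears ahead of the out-of-office reply. That one violation is enough.

no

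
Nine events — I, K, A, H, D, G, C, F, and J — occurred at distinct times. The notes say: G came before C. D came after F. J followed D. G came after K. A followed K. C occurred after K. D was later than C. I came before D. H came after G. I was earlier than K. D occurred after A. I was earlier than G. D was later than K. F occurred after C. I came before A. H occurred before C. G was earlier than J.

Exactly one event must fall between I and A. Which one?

K

Tracing the constraints gives I → K → A, so K sits after I and before A.
No other event is forced both after I and before A.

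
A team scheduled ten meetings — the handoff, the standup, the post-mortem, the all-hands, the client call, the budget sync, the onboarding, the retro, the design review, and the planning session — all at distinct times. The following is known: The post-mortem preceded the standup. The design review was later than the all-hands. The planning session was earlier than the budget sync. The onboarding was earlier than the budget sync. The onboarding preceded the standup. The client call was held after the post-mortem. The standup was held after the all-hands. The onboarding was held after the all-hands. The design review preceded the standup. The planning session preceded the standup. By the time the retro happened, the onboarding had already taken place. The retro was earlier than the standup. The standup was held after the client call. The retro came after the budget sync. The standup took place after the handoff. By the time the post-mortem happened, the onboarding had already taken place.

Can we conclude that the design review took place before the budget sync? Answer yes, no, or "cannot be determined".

cannot be determined

No chain of stated constraints runs from the design review to the budget sync, and none runs from the budget sync to the design review either.
So the relative order of the design review and the budget sync is not fixed by the given facts.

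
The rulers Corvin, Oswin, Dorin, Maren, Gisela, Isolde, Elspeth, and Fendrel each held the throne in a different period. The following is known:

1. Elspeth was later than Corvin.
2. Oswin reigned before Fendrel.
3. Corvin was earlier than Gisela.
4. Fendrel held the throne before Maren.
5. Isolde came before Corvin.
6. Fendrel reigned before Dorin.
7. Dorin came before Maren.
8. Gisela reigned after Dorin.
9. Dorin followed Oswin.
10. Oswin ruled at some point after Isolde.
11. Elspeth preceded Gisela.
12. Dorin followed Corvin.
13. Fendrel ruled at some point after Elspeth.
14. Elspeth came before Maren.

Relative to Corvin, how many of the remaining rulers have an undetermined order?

Forced before Corvin: Isolde; forced after Corvin: Dorin, Elspeth, Fendrel, Gisela, and Maren.
That leaves Oswin with no forced order relative to Corvin — 1.

1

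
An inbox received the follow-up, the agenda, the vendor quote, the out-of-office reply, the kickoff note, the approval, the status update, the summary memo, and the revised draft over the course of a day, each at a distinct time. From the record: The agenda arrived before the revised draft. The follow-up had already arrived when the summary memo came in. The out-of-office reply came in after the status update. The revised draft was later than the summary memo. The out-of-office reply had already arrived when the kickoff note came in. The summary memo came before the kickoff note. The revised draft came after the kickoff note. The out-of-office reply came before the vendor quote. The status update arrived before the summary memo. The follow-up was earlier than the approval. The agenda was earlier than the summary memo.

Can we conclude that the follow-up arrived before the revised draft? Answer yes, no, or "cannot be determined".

Chain the constraints: the follow-up → the summary memo → the revised draft. Each link is directly stated, so the follow-up comes before the revised draft.

yes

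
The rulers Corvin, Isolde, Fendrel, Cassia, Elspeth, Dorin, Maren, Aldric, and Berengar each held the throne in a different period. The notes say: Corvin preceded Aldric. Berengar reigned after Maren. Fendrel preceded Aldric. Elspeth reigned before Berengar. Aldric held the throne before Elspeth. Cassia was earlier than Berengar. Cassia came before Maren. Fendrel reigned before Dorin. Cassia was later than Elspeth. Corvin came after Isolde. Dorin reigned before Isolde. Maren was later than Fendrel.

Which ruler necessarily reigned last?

Berengar

Every other ruler has a chain of constraints placing them before Berengar, so Berengar is last.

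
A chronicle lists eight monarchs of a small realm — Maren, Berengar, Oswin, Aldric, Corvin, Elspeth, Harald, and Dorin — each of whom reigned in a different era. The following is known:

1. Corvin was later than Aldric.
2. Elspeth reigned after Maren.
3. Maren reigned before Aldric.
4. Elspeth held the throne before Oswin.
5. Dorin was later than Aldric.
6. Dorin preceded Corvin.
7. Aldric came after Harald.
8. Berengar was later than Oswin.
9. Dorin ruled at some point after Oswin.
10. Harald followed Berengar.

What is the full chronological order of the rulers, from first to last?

The constraints fix every adjacent pair, so only one ordering works:
Maren → Elspeth → Oswin → Berengar → Harald → Aldric → Dorin → Corvin.

Maren, Elspeth, Oswin, Berengar, Harald, Aldric, Dorin, Corvin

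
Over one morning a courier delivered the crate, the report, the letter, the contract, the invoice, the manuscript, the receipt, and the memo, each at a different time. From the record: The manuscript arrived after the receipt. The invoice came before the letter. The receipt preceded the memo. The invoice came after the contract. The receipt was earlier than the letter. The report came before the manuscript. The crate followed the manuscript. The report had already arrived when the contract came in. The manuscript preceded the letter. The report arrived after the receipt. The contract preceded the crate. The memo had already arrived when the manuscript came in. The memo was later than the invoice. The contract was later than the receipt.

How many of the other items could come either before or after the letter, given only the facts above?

1

Forced before the letter: the contract, the invoice, the manuscript, the memo, the receipt, and the report.
That leaves the crate with no forced order relative to the letter — 1.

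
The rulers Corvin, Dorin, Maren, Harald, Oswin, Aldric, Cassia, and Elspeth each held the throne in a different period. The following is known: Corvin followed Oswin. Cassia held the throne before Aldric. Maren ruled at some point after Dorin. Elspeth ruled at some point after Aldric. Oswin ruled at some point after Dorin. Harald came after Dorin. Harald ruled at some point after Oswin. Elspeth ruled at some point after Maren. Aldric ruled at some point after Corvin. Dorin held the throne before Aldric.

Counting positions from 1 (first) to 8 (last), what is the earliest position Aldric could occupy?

5

Cassia, Corvin, Dorin, and Oswin must all come before Aldric — 4 forced predecessors.
Nothing else is forced ahead of Aldric, so their earliest slot is position 4 + 1 = 5.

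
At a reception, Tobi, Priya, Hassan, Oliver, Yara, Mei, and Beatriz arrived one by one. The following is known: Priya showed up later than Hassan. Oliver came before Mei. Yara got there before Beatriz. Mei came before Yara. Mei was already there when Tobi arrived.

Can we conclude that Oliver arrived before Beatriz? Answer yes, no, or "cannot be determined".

yes

Chain the constraints: Oliver → Mei → Yara → Beatriz. Each link is directly stated, so Oliver comes before Beatriz.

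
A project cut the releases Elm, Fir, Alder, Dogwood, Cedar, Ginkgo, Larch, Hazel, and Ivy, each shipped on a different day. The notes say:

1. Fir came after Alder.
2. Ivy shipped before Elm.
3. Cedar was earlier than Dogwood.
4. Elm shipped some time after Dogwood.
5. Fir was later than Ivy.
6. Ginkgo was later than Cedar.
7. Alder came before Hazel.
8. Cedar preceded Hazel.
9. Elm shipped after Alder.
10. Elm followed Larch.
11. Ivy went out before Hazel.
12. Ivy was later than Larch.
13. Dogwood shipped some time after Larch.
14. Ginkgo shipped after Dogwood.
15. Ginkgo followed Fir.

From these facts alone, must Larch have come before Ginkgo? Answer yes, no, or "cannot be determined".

yes

Chain the constraints: Larch → Dogwood → Ginkgo. Each link is directly stated, so Larch comes before Ginkgo.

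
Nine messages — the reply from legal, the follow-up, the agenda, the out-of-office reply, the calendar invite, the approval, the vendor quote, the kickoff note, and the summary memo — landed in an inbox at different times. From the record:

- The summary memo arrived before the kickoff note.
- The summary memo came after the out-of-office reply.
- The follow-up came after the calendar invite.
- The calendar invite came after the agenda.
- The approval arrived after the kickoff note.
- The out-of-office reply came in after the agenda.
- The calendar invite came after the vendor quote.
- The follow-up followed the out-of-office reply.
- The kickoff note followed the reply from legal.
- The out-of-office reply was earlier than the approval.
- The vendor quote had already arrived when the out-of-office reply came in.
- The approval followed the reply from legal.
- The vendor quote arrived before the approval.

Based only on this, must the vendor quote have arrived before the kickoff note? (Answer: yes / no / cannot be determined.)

yes

Chain the constraints: the vendor quote → the out-of-office reply → the summary memo → the kickoff note. Each link is directly stated, so the vendor quote comes before the kickoff note.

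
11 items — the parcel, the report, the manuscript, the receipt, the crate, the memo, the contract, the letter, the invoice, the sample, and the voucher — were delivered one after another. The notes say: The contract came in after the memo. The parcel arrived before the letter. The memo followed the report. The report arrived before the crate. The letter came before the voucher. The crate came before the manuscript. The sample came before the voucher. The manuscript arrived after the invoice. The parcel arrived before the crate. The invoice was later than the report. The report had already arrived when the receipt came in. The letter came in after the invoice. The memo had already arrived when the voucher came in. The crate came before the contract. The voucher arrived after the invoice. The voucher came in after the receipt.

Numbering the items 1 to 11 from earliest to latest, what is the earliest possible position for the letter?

The invoice, the parcel, and the report must all come before the letter — 3 forced predecessors.
Nothing else is forced ahead of the letter, so its earliest slot is position 3 + 1 = 4.

4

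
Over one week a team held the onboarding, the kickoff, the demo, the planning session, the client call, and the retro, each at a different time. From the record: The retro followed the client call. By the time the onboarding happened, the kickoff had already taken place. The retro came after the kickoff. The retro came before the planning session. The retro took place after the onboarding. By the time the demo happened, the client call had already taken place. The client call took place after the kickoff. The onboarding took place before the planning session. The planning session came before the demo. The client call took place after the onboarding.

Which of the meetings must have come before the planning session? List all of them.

Directly stated before the planning session: the onboarding and the retro.
The client call reaches the planning session via the client call → the retro → the planning session.
The kickoff reaches the planning session via the kickoff → the onboarding → the planning session.
No chain forces the demo ahead of the planning session.

the client call, the kickoff, the onboarding, the retro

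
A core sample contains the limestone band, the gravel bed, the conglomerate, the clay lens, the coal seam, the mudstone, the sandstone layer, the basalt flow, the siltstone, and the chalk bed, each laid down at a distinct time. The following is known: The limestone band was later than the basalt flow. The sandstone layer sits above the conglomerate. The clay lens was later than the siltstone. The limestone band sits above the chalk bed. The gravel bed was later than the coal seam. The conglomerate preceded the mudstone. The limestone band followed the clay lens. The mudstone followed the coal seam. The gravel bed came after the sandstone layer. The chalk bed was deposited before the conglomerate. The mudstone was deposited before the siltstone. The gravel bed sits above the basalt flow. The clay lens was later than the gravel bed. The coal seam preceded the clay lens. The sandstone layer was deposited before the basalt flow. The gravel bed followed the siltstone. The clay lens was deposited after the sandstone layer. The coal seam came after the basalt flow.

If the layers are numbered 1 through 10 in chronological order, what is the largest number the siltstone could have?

The siltstone must come before the clay lens, the gravel bed, and the limestone band — 3 layers forced after it.
Everything else can be placed before the siltstone in some valid order, so the siltstone can sit as late as position 10 − 3 = 7.

7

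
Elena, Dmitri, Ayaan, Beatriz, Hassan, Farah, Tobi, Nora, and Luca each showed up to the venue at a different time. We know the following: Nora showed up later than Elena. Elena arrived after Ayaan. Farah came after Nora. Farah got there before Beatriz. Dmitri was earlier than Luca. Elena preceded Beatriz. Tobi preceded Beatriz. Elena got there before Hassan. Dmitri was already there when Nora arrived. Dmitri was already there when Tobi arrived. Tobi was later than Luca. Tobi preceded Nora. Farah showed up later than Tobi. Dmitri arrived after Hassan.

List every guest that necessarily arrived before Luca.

Ayaan, Dmitri, Elena, Hassan

Directly stated before Luca: Dmitri.
Ayaan reaches Luca via Ayaan → Elena → Hassan → Dmitri → Luca.
Elena reaches Luca via Elena → Hassan → Dmitri → Luca.
Hassan reaches Luca via Hassan → Dmitri → Luca.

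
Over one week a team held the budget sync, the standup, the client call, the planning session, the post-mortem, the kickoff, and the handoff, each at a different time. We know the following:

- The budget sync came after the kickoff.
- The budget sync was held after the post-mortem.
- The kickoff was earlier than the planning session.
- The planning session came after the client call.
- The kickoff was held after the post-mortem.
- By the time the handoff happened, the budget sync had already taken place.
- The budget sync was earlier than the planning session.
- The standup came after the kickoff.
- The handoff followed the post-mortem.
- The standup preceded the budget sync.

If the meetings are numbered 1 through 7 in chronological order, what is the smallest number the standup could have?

The kickoff and the post-mortem must both come before the standup — 2 forced predecessors.
Nothing else is forced ahead of the standup, so its earliest slot is position 2 + 1 = 3.

3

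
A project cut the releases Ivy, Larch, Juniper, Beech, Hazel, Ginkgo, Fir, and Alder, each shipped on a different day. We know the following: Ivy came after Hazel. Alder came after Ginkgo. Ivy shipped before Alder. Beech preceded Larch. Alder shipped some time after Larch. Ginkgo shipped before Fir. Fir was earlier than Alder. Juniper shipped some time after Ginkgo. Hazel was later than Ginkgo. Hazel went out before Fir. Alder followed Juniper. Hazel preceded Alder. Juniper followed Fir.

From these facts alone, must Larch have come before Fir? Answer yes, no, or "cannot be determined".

No chain of stated constraints runs from Larch to Fir, and none runs from Fir to Larch either.
So the relative order of Larch and Fir is not fixed by the given facts.

cannot be determined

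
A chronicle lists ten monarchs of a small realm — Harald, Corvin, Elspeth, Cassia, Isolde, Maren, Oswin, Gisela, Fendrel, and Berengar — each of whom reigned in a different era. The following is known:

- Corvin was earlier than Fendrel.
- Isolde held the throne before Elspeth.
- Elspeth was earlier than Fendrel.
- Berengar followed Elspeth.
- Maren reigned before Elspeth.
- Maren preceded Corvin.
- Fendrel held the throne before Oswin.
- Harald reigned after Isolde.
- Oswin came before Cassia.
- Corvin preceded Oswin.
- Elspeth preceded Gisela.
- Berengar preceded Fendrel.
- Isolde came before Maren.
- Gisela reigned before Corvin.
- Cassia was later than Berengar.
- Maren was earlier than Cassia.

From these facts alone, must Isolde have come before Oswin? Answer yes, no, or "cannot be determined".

yes

Chain the constraints: Isolde → Elspeth → Fendrel → Oswin. Each link is directly stated, so Isolde comes before Oswin.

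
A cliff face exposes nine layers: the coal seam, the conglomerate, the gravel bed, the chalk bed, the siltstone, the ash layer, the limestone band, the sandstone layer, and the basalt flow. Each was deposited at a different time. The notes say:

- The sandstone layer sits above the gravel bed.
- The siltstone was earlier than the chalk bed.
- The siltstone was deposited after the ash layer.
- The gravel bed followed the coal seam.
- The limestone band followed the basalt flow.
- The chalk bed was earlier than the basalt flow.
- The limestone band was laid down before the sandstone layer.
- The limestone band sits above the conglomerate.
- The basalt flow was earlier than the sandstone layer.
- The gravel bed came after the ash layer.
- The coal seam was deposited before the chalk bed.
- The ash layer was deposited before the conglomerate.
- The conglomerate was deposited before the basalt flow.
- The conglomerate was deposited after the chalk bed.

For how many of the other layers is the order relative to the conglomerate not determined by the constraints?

1

Forced before the conglomerate: the ash layer, the chalk bed, the coal seam, and the siltstone; forced after the conglomerate: the basalt flow, the limestone band, and the sandstone layer.
That leaves the gravel bed with no forced order relative to the conglomerate — 1.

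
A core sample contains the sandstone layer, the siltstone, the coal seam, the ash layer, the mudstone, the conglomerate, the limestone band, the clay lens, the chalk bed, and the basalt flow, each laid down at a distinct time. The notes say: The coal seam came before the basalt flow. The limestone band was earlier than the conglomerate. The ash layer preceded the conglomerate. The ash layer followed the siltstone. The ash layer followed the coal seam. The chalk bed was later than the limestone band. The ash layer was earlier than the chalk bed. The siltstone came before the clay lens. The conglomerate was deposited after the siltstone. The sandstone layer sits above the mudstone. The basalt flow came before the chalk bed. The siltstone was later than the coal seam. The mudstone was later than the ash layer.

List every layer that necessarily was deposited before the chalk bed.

the ash layer, the basalt flow, the coal seam, the limestone band, the siltstone

Directly stated before the chalk bed: the ash layer, the basalt flow, and the limestone band.
The coal seam reaches the chalk bed via the coal seam → the basalt flow → the chalk bed.
The siltstone reaches the chalk bed via the siltstone → the ash layer → the chalk bed.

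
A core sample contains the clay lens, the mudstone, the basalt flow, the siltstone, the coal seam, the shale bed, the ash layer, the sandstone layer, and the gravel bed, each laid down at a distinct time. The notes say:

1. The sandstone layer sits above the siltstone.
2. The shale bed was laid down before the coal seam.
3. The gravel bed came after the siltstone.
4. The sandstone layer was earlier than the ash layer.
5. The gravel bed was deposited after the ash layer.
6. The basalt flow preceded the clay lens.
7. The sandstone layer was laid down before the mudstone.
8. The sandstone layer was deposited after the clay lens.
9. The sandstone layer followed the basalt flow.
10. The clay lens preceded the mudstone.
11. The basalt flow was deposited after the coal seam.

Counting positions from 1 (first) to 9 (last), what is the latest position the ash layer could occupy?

8

The ash layer must come before the gravel bed — 1 layer forced after it.
Everything else can be placed before the ash layer in some valid order, so the ash layer can sit as late as position 9 − 1 = 8.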